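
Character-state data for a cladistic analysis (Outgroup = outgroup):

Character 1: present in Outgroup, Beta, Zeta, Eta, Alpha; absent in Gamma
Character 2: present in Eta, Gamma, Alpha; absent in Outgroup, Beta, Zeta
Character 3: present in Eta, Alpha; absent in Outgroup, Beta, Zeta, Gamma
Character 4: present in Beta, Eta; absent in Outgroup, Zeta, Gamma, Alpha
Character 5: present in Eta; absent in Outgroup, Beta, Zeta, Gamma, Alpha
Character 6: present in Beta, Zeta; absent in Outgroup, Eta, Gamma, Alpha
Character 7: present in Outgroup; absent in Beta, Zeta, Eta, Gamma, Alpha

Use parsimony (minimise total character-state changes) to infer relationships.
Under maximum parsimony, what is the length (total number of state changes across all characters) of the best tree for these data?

8

Character polarity is set by the outgroup: the derived state is whichever differs from the outgroup's state, so for Character 1, Character 7 the derived state is 'absent', and for the remaining characters it is 'present'.
Character 1: derived state 'absent' in Gamma only — an autapomorphy, so it tells us nothing about relationships among taxa.
Character 2: derived state 'present' in Alpha, Eta, and Gamma only — synapomorphy for {Alpha, Eta, Gamma}.
Only Alpha and Eta show the derived state 'present' for Character 3, supporting them as a clade.
Character 4 groups Beta and Eta, which is incompatible with the clades supported by the remaining characters; treating it as convergent (homoplasy) costs fewer steps than any alternative tree.
Character 5 (derived state 'present') is unique to Eta (autapomorphy; uninformative for grouping).
Character 6 (derived state 'present') is shared by Beta and Zeta — a synapomorphy uniting that clade.
All ingroup taxa share the derived state 'absent' for Character 7; it defines the ingroup but does not resolve relationships within it.
Most parsimonious ingroup topology: ((Beta,Zeta),((Eta,Alpha),Gamma)).
Changes per character on this tree: Character 1: 1; Character 2: 1; Character 3: 1; Character 4: 2; Character 5: 1; Character 6: 1; Character 7: 1.
Total = 8.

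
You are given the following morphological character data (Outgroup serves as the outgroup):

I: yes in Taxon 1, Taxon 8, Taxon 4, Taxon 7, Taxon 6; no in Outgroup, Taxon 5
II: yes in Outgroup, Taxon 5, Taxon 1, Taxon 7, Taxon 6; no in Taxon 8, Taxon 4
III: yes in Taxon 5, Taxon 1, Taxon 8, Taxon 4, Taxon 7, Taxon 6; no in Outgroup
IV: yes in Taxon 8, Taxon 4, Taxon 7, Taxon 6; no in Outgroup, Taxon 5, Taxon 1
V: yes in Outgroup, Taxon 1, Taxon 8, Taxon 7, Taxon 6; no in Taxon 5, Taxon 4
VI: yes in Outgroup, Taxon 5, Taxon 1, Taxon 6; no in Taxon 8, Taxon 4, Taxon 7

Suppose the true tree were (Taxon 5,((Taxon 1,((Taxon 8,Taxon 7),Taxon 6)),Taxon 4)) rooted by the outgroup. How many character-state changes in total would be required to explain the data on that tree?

Map each character onto (Taxon 5,((Taxon 1,((Taxon 8,Taxon 7),Taxon 6)),Taxon 4)) (rooted by Outgroup) and count the minimum state changes it requires (Fitch parsimony):
I: 1; II: 2; III: 1; IV: 2; V: 2; VI: 2.
Total tree length = 10.

10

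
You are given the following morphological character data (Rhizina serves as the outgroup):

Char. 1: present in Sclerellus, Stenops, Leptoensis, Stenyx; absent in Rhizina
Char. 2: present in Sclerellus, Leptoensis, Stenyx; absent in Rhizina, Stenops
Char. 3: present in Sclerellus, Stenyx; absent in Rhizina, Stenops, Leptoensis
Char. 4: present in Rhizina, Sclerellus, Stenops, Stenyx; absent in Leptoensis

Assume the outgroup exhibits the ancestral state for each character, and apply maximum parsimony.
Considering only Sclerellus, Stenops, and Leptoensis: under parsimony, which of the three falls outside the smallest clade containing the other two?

Character polarity is set by the outgroup: the derived state is whichever differs from the outgroup's state, so for Char. 4 the derived state is 'absent', and for the remaining characters it is 'present'.
Char. 1 (derived state 'present') is shared by all ingroup taxa — unites the whole ingroup.
Char. 2 (derived state 'present') is shared by Leptoensis, Sclerellus, and Stenyx — a synapomorphy uniting that clade.
Char. 3 (derived state 'present') is shared by Sclerellus and Stenyx — a synapomorphy uniting that clade.
Char. 4 (derived state 'absent') is unique to Leptoensis (autapomorphy; uninformative for grouping).
Most parsimonious ingroup topology: (((Sclerellus,Stenyx),Leptoensis),Stenops).
Sclerellus and Leptoensis share a more recent common ancestor with each other than either does with Stenops, so Stenops is the least closely related of the three.

Stenops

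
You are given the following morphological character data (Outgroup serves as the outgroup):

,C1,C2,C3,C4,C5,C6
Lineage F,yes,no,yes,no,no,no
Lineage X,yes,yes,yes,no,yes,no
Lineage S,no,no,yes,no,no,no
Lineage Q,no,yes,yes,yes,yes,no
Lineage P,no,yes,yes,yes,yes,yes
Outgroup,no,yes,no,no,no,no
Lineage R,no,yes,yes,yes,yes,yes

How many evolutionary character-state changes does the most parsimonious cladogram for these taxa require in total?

7

Character polarity is set by the outgroup: the derived state is whichever differs from the outgroup's state, so for C2 the derived state is 'no', and for the remaining characters it is 'yes'.
C1 (state 'yes') occurs in Lineage F and Lineage X but conflicts with the nesting implied by the other characters — most parsimoniously interpreted as homoplasy.
C2: derived state 'no' in Lineage F and Lineage S only — synapomorphy for {Lineage F, Lineage S}.
C3 (derived state 'yes') is shared by all ingroup taxa — unites the whole ingroup.
C4 (derived state 'yes') is shared by Lineage P, Lineage Q, and Lineage R — a synapomorphy uniting that clade.
Only Lineage P, Lineage Q, Lineage R, and Lineage X show the derived state 'yes' for C5, supporting them as a clade.
C6 (derived state 'yes') is shared by Lineage P and Lineage R — a synapomorphy uniting that clade.
Most parsimonious ingroup topology: ((Lineage S,Lineage F),(Lineage X,((Lineage R,Lineage P),Lineage Q))).
Changes per character on this tree: C1: 2; C2: 1; C3: 1; C4: 1; C5: 1; C6: 1.
Total = 7.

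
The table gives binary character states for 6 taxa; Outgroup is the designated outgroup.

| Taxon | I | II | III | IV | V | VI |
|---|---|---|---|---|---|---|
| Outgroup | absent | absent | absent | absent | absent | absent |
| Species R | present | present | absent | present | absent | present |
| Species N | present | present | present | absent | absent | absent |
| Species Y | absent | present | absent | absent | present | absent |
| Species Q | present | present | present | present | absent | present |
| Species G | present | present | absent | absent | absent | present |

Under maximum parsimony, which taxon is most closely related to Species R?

The outgroup has state 'absent' for every character, so 'present' is the derived state throughout.
Only Species G, Species N, Species Q, and Species R show the derived state 'present' for I, supporting them as a clade.
All ingroup taxa share the derived state 'present' for II; it defines the ingroup but does not resolve relationships within it.
III groups Species N and Species Q, which is incompatible with the clades supported by the remaining characters; treating it as convergent (homoplasy) costs fewer steps than any alternative tree.
IV (derived state 'present') is shared by Species Q and Species R — a synapomorphy uniting that clade.
V: derived state 'present' in Species Y only — an autapomorphy, so it tells us nothing about relationships among taxa.
VI: derived state 'present' in Species G, Species Q, and Species R only — synapomorphy for {Species G, Species Q, Species R}.
Most parsimonious ingroup topology: ((((Species R,Species Q),Species G),Species N),Species Y).
Species R and Species Q form a cherry on this tree, so they are sister taxa.

Species Q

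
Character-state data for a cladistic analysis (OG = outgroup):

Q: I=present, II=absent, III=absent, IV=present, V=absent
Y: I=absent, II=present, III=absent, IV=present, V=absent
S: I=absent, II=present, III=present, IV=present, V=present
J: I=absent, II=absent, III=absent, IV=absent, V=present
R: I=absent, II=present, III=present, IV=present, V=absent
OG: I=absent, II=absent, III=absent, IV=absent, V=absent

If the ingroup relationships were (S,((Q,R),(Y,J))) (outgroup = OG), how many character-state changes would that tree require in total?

10

Map each character onto (S,((Q,R),(Y,J))) (rooted by OG) and count the minimum state changes it requires (Fitch parsimony):
I: 1; II: 3; III: 2; IV: 2; V: 2.
Total tree length = 10.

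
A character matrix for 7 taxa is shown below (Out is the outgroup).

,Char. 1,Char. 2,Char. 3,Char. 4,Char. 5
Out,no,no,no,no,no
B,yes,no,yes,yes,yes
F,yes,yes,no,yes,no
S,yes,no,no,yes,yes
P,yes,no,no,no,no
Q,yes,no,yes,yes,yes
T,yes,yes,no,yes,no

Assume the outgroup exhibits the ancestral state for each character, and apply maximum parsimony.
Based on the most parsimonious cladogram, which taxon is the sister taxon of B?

Q

The outgroup has state 'no' for every character, so 'yes' is the derived state throughout.
All ingroup taxa share the derived state 'yes' for Char. 1; it defines the ingroup but does not resolve relationships within it.
Only F and T show the derived state 'yes' for Char. 2, supporting them as a clade.
Char. 3 (derived state 'yes') is shared by B and Q — a synapomorphy uniting that clade.
Char. 4 (derived state 'yes') is shared by B, F, Q, S, and T — a synapomorphy uniting that clade.
Char. 5 (derived state 'yes') is shared by B, Q, and S — a synapomorphy uniting that clade.
Most parsimonious ingroup topology: ((((B,Q),S),(F,T)),P).
B and Q form a cherry on this tree, so they are sister taxa.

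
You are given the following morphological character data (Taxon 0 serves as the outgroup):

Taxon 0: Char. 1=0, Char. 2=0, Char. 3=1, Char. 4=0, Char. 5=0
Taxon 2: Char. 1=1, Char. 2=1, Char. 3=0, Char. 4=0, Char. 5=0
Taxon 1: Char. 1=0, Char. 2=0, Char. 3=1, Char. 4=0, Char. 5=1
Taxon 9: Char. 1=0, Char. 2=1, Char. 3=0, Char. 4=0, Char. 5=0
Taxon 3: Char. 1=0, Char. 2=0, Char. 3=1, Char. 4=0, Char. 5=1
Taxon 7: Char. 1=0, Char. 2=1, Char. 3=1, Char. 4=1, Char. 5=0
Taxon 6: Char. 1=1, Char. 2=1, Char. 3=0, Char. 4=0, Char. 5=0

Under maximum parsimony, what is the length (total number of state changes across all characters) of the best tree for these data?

Character polarity is set by the outgroup: the derived state is whichever differs from the outgroup's state, so for Char. 3 the derived state is '0', and for the remaining characters it is '1'.
Only Taxon 2 and Taxon 6 show the derived state '1' for Char. 1, supporting them as a clade.
Char. 2 (derived state '1') is shared by Taxon 2, Taxon 6, Taxon 7, and Taxon 9 — a synapomorphy uniting that clade.
Only Taxon 2, Taxon 6, and Taxon 9 show the derived state '0' for Char. 3, supporting them as a clade.
Char. 4 (derived state '1') is unique to Taxon 7 (autapomorphy; uninformative for grouping).
Only Taxon 1 and Taxon 3 show the derived state '1' for Char. 5, supporting them as a clade.
Most parsimonious ingroup topology: ((((Taxon 2,Taxon 6),Taxon 9),Taxon 7),(Taxon 1,Taxon 3)).
Changes per character on this tree: Char. 1: 1; Char. 2: 1; Char. 3: 1; Char. 4: 1; Char. 5: 1.
Total = 5.

5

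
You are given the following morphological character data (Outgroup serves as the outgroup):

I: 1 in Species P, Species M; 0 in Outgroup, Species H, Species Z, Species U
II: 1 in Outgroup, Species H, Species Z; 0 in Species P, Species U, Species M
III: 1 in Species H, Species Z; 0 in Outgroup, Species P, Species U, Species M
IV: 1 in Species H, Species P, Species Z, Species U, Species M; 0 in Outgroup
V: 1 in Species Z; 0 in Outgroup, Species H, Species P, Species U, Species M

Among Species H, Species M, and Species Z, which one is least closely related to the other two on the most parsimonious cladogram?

Species M

Character polarity is set by the outgroup: the derived state is whichever differs from the outgroup's state, so for II the derived state is '0', and for the remaining characters it is '1'.
I: derived state '1' in Species M and Species P only — synapomorphy for {Species M, Species P}.
II: derived state '0' in Species M, Species P, and Species U only — synapomorphy for {Species M, Species P, Species U}.
III (derived state '1') is shared by Species H and Species Z — a synapomorphy uniting that clade.
All ingroup taxa share the derived state '1' for IV; it defines the ingroup but does not resolve relationships within it.
V: derived state '1' in Species Z only — an autapomorphy, so it tells us nothing about relationships among taxa.
Most parsimonious ingroup topology: ((Species H,Species Z),((Species P,Species M),Species U)).
Species Z and Species H share a more recent common ancestor with each other than either does with Species M, so Species M is the least closely related of the three.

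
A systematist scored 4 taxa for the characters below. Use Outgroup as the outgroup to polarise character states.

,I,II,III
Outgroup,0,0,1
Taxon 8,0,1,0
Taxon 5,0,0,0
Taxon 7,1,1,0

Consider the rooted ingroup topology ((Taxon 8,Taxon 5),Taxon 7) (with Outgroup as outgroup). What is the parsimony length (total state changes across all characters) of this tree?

Map each character onto ((Taxon 8,Taxon 5),Taxon 7) (rooted by Outgroup) and count the minimum state changes it requires (Fitch parsimony):
I: 1; II: 2; III: 1.
Total tree length = 4.

4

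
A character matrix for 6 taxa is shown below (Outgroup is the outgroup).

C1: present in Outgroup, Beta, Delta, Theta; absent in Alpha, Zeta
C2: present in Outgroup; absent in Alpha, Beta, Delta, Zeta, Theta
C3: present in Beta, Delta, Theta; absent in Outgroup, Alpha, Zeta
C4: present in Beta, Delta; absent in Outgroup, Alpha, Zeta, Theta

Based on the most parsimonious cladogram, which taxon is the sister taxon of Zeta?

Character polarity is set by the outgroup: the derived state is whichever differs from the outgroup's state, so for C1, C2 the derived state is 'absent', and for the remaining characters it is 'present'.
C1 (derived state 'absent') is shared by Alpha and Zeta — a synapomorphy uniting that clade.
C2 (derived state 'absent') is shared by all ingroup taxa — unites the whole ingroup.
C3: derived state 'present' in Beta, Delta, and Theta only — synapomorphy for {Beta, Delta, Theta}.
C4: derived state 'present' in Beta and Delta only — synapomorphy for {Beta, Delta}.
Most parsimonious ingroup topology: ((Alpha,Zeta),((Beta,Delta),Theta)).
Zeta and Alpha form a cherry on this tree, so they are sister taxa.

Alpha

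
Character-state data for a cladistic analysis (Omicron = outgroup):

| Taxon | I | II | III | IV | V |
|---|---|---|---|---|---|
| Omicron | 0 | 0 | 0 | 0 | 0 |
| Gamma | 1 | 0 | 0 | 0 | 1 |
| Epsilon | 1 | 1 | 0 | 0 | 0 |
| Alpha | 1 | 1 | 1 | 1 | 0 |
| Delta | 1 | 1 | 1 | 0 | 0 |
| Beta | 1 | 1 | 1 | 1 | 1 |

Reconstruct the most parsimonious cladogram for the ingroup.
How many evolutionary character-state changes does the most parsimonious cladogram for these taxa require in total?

6

The outgroup has state '0' for every character, so '1' is the derived state throughout.
All ingroup taxa share the derived state '1' for I; it defines the ingroup but does not resolve relationships within it.
Only Alpha, Beta, Delta, and Epsilon show the derived state '1' for II, supporting them as a clade.
III: derived state '1' in Alpha, Beta, and Delta only — synapomorphy for {Alpha, Beta, Delta}.
IV: derived state '1' in Alpha and Beta only — synapomorphy for {Alpha, Beta}.
V groups Beta and Gamma, which is incompatible with the clades supported by the remaining characters; treating it as convergent (homoplasy) costs fewer steps than any alternative tree.
Most parsimonious ingroup topology: (Gamma,(Epsilon,((Alpha,Beta),Delta))).
Changes per character on this tree: I: 1; II: 1; III: 1; IV: 1; V: 2.
Total = 6.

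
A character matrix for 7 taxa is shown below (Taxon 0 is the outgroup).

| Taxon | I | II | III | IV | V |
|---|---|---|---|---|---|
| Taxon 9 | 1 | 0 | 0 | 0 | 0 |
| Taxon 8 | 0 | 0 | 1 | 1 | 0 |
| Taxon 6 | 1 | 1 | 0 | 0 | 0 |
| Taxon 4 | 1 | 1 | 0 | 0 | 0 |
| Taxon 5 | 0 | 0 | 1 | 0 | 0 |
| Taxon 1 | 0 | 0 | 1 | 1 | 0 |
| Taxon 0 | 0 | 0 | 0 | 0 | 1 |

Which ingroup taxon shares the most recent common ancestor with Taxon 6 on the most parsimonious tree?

Character polarity is set by the outgroup: the derived state is whichever differs from the outgroup's state, so for V the derived state is '0', and for the remaining characters it is '1'.
I: derived state '1' in Taxon 4, Taxon 6, and Taxon 9 only — synapomorphy for {Taxon 4, Taxon 6, Taxon 9}.
II (derived state '1') is shared by Taxon 4 and Taxon 6 — a synapomorphy uniting that clade.
III: derived state '1' in Taxon 1, Taxon 5, and Taxon 8 only — synapomorphy for {Taxon 1, Taxon 5, Taxon 8}.
Only Taxon 1 and Taxon 8 show the derived state '1' for IV, supporting them as a clade.
V (derived state '0') is shared by all ingroup taxa — unites the whole ingroup.
Most parsimonious ingroup topology: ((Taxon 5,(Taxon 1,Taxon 8)),((Taxon 6,Taxon 4),Taxon 9)).
Taxon 6 and Taxon 4 form a cherry on this tree, so they are sister taxa.

Taxon 4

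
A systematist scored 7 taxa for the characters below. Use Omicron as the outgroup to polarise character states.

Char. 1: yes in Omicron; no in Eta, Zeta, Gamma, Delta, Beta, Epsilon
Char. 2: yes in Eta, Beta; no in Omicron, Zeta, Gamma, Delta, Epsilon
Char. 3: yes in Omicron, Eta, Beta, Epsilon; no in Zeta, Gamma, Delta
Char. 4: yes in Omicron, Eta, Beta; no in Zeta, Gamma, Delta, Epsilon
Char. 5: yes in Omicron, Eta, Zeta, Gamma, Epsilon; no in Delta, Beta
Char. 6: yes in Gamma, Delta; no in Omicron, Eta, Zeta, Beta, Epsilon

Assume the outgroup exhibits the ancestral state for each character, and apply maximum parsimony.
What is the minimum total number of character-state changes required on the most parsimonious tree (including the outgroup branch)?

Character polarity is set by the outgroup: the derived state is whichever differs from the outgroup's state, so for Char. 1, Char. 3, Char. 4, Char. 5 the derived state is 'no', and for the remaining characters it is 'yes'.
Char. 1 (derived state 'no') is shared by all ingroup taxa — unites the whole ingroup.
Only Beta and Eta show the derived state 'yes' for Char. 2, supporting them as a clade.
Only Delta, Gamma, and Zeta show the derived state 'no' for Char. 3, supporting them as a clade.
Char. 4: derived state 'no' in Delta, Epsilon, Gamma, and Zeta only — synapomorphy for {Delta, Epsilon, Gamma, Zeta}.
Char. 5 (state 'no') occurs in Beta and Delta but conflicts with the nesting implied by the other characters — most parsimoniously interpreted as homoplasy.
Char. 6 (derived state 'yes') is shared by Delta and Gamma — a synapomorphy uniting that clade.
Most parsimonious ingroup topology: ((Eta,Beta),((Zeta,(Gamma,Delta)),Epsilon)).
Changes per character on this tree: Char. 1: 1; Char. 2: 1; Char. 3: 1; Char. 4: 1; Char. 5: 2; Char. 6: 1.
Total = 7.

7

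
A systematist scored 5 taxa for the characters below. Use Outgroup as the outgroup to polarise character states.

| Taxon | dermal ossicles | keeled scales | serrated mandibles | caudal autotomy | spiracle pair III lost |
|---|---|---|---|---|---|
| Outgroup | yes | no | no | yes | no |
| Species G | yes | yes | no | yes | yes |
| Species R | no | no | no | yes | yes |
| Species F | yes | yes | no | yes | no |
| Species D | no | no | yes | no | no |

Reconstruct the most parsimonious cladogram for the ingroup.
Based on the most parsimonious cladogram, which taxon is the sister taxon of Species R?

Character polarity is set by the outgroup: the derived state is whichever differs from the outgroup's state, so for dermal ossicles, caudal autotomy the derived state is 'no', and for the remaining characters it is 'yes'.
dermal ossicles (derived state 'no') is shared by Species D and Species R — a synapomorphy uniting that clade.
Only Species F and Species G show the derived state 'yes' for keeled scales, supporting them as a clade.
serrated mandibles (derived state 'yes') is unique to Species D (autapomorphy; uninformative for grouping).
caudal autotomy (derived state 'no') is unique to Species D (autapomorphy; uninformative for grouping).
spiracle pair III lost (state 'yes') occurs in Species G and Species R but conflicts with the nesting implied by the other characters — most parsimoniously interpreted as homoplasy.
Most parsimonious ingroup topology: ((Species G,Species F),(Species R,Species D)).
Species R and Species D form a cherry on this tree, so they are sister taxa.

Species D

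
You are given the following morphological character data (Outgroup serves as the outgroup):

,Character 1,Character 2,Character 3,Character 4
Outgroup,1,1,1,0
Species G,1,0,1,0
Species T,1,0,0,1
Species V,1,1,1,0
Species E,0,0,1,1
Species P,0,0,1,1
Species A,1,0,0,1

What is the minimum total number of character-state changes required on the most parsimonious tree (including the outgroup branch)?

Character polarity is set by the outgroup: the derived state is whichever differs from the outgroup's state, so for Character 1, Character 2, Character 3 the derived state is '0', and for the remaining characters it is '1'.
Only Species E and Species P show the derived state '0' for Character 1, supporting them as a clade.
Only Species A, Species E, Species G, Species P, and Species T show the derived state '0' for Character 2, supporting them as a clade.
Character 3: derived state '0' in Species A and Species T only — synapomorphy for {Species A, Species T}.
Character 4: derived state '1' in Species A, Species E, Species P, and Species T only — synapomorphy for {Species A, Species E, Species P, Species T}.
Most parsimonious ingroup topology: ((Species G,((Species T,Species A),(Species E,Species P))),Species V).
Changes per character on this tree: Character 1: 1; Character 2: 1; Character 3: 1; Character 4: 1.
Total = 4.

4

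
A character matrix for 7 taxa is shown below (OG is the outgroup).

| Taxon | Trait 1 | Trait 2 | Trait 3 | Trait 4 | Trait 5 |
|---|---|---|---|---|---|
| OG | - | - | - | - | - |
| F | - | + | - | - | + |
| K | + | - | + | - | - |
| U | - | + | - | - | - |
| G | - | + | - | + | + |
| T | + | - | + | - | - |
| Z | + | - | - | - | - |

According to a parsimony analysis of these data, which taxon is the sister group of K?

The outgroup has state '-' for every character, so '+' is the derived state throughout.
Only K, T, and Z show the derived state '+' for Trait 1, supporting them as a clade.
Only F, G, and U show the derived state '+' for Trait 2, supporting them as a clade.
Trait 3: derived state '+' in K and T only — synapomorphy for {K, T}.
Trait 4 (derived state '+') is unique to G (autapomorphy; uninformative for grouping).
Trait 5: derived state '+' in F and G only — synapomorphy for {F, G}.
Most parsimonious ingroup topology: (((F,G),U),((K,T),Z)).
K and T form a cherry on this tree, so they are sister taxa.

T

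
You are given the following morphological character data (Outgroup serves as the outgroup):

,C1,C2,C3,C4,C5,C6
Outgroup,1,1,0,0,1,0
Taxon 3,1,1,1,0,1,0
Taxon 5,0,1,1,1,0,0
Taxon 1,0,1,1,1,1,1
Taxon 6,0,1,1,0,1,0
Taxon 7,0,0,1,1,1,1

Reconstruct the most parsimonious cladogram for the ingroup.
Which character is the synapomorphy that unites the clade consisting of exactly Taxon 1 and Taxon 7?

C6

Character polarity is set by the outgroup: the derived state is whichever differs from the outgroup's state, so for C1, C2, C5 the derived state is '0', and for the remaining characters it is '1'.
Only Taxon 1, Taxon 5, Taxon 6, and Taxon 7 show the derived state '0' for C1, supporting them as a clade.
C2 (derived state '0') is unique to Taxon 7 (autapomorphy; uninformative for grouping).
All ingroup taxa share the derived state '1' for C3; it defines the ingroup but does not resolve relationships within it.
C4 (derived state '1') is shared by Taxon 1, Taxon 5, and Taxon 7 — a synapomorphy uniting that clade.
C5 (derived state '0') is unique to Taxon 5 (autapomorphy; uninformative for grouping).
Only Taxon 1 and Taxon 7 show the derived state '1' for C6, supporting them as a clade.
Most parsimonious ingroup topology: (Taxon 3,((Taxon 5,(Taxon 1,Taxon 7)),Taxon 6)).
The clade {Taxon 1, Taxon 7} is supported by C6: its derived state '1' occurs in exactly those taxa and in no other taxon (including the outgroup).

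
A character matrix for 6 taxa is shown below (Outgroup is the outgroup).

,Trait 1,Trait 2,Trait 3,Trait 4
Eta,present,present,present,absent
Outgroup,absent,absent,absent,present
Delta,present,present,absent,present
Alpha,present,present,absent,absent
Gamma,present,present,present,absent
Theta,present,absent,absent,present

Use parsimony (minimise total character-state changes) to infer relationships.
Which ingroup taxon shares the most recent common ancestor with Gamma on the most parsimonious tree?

Character polarity is set by the outgroup: the derived state is whichever differs from the outgroup's state, so for Trait 4 the derived state is 'absent', and for the remaining characters it is 'present'.
Trait 1 (derived state 'present') is shared by all ingroup taxa — unites the whole ingroup.
Trait 2: derived state 'present' in Alpha, Delta, Eta, and Gamma only — synapomorphy for {Alpha, Delta, Eta, Gamma}.
Only Eta and Gamma show the derived state 'present' for Trait 3, supporting them as a clade.
Trait 4 (derived state 'absent') is shared by Alpha, Eta, and Gamma — a synapomorphy uniting that clade.
Most parsimonious ingroup topology: ((Delta,((Gamma,Eta),Alpha)),Theta).
Gamma and Eta form a cherry on this tree, so they are sister taxa.

Eta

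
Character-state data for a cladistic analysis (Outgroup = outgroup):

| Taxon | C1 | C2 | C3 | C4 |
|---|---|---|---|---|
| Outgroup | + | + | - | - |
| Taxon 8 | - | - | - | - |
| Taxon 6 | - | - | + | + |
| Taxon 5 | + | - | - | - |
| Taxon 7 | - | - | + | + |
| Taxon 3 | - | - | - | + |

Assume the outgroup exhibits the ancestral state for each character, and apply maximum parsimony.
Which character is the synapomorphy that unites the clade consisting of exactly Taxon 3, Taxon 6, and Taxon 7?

Character polarity is set by the outgroup: the derived state is whichever differs from the outgroup's state, so for C1, C2 the derived state is '-', and for the remaining characters it is '+'.
Only Taxon 3, Taxon 6, Taxon 7, and Taxon 8 show the derived state '-' for C1, supporting them as a clade.
All ingroup taxa share the derived state '-' for C2; it defines the ingroup but does not resolve relationships within it.
C3 (derived state '+') is shared by Taxon 6 and Taxon 7 — a synapomorphy uniting that clade.
C4 (derived state '+') is shared by Taxon 3, Taxon 6, and Taxon 7 — a synapomorphy uniting that clade.
Most parsimonious ingroup topology: ((Taxon 8,((Taxon 6,Taxon 7),Taxon 3)),Taxon 5).
The clade {Taxon 3, Taxon 6, Taxon 7} is supported by C4: its derived state '+' occurs in exactly those taxa and in no other taxon (including the outgroup).

C4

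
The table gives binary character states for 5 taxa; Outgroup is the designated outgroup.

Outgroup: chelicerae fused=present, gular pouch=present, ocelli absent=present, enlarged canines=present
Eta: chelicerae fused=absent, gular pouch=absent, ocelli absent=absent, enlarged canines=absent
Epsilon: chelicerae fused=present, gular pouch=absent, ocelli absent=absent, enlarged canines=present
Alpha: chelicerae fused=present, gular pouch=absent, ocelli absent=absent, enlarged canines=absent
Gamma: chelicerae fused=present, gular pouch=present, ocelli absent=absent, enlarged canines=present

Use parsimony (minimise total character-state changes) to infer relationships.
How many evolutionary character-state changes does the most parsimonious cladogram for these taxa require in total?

The outgroup has state 'present' for every character, so 'absent' is the derived state throughout.
chelicerae fused (derived state 'absent') is unique to Eta (autapomorphy; uninformative for grouping).
gular pouch (derived state 'absent') is shared by Alpha, Epsilon, and Eta — a synapomorphy uniting that clade.
All ingroup taxa share the derived state 'absent' for ocelli absent; it defines the ingroup but does not resolve relationships within it.
enlarged canines (derived state 'absent') is shared by Alpha and Eta — a synapomorphy uniting that clade.
Most parsimonious ingroup topology: (((Eta,Alpha),Epsilon),Gamma).
Changes per character on this tree: chelicerae fused: 1; gular pouch: 1; ocelli absent: 1; enlarged canines: 1.
Total = 4.

4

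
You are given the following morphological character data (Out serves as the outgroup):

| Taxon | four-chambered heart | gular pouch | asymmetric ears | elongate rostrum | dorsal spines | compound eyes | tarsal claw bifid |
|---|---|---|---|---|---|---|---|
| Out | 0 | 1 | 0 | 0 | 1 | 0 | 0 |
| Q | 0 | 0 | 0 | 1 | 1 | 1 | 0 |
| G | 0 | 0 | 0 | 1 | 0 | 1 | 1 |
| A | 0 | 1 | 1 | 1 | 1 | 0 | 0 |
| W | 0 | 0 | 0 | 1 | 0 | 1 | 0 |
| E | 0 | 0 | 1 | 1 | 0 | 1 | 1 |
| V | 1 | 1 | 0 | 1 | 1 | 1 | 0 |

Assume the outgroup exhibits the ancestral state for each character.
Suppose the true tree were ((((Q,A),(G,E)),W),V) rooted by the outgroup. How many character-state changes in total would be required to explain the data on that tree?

11

Map each character onto ((((Q,A),(G,E)),W),V) (rooted by Out) and count the minimum state changes it requires (Fitch parsimony):
four-chambered heart: 1; gular pouch: 2; asymmetric ears: 2; elongate rostrum: 1; dorsal spines: 2; compound eyes: 2; tarsal claw bifid: 1.
Total tree length = 11.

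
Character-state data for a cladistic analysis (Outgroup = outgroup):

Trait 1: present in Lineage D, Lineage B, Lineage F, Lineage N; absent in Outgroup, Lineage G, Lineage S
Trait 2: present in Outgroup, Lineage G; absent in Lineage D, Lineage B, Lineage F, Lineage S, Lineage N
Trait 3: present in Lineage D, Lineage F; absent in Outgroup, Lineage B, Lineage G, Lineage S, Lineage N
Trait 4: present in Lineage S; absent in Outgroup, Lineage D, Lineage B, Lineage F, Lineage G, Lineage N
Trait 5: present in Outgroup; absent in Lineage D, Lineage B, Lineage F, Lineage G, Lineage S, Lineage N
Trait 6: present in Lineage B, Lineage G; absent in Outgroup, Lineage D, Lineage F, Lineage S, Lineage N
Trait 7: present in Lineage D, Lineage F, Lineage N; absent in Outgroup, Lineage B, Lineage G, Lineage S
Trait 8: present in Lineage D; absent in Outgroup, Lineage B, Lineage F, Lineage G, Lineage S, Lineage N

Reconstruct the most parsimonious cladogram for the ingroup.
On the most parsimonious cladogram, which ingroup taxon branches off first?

Lineage G

Character polarity is set by the outgroup: the derived state is whichever differs from the outgroup's state, so for Trait 2, Trait 5 the derived state is 'absent', and for the remaining characters it is 'present'.
Only Lineage B, Lineage D, Lineage F, and Lineage N show the derived state 'present' for Trait 1, supporting them as a clade.
Only Lineage B, Lineage D, Lineage F, Lineage N, and Lineage S show the derived state 'absent' for Trait 2, supporting them as a clade.
Trait 3 (derived state 'present') is shared by Lineage D and Lineage F — a synapomorphy uniting that clade.
Trait 4: derived state 'present' in Lineage S only — an autapomorphy, so it tells us nothing about relationships among taxa.
Trait 5 (derived state 'absent') is shared by all ingroup taxa — unites the whole ingroup.
Trait 6 groups Lineage B and Lineage G, which is incompatible with the clades supported by the remaining characters; treating it as convergent (homoplasy) costs fewer steps than any alternative tree.
Trait 7 (derived state 'present') is shared by Lineage D, Lineage F, and Lineage N — a synapomorphy uniting that clade.
Trait 8 (derived state 'present') is unique to Lineage D (autapomorphy; uninformative for grouping).
Most parsimonious ingroup topology: (((((Lineage D,Lineage F),Lineage N),Lineage B),Lineage S),Lineage G).
Lineage G is sister to the clade containing all other ingroup taxa, so it is the earliest-diverging (most basal) ingroup lineage.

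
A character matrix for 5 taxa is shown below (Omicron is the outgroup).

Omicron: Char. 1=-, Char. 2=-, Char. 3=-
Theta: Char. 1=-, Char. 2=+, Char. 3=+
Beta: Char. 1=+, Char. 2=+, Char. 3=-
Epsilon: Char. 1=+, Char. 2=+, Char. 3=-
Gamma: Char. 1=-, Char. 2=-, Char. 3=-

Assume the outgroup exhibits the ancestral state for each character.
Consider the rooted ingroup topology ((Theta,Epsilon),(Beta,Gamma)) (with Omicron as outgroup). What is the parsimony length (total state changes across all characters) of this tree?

Map each character onto ((Theta,Epsilon),(Beta,Gamma)) (rooted by Omicron) and count the minimum state changes it requires (Fitch parsimony):
Char. 1: 2; Char. 2: 2; Char. 3: 1.
Total tree length = 5.

5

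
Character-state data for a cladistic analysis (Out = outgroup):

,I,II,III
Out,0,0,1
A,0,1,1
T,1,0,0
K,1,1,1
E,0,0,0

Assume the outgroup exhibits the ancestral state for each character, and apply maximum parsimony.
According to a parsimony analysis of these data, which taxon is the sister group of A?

Character polarity is set by the outgroup: the derived state is whichever differs from the outgroup's state, so for III the derived state is '0', and for the remaining characters it is '1'.
I (state '1') occurs in K and T but conflicts with the nesting implied by the other characters — most parsimoniously interpreted as homoplasy.
II: derived state '1' in A and K only — synapomorphy for {A, K}.
Only E and T show the derived state '0' for III, supporting them as a clade.
Most parsimonious ingroup topology: ((A,K),(T,E)).
A and K form a cherry on this tree, so they are sister taxa.

K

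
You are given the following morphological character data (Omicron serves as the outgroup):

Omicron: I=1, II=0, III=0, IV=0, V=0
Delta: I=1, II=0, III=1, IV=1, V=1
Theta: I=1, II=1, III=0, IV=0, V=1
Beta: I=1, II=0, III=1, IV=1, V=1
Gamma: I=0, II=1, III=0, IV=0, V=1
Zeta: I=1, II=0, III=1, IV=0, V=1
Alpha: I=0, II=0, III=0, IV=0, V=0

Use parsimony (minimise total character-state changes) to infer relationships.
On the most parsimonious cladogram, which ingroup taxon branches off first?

Alpha

Character polarity is set by the outgroup: the derived state is whichever differs from the outgroup's state, so for I the derived state is '0', and for the remaining characters it is '1'.
I (state '0') occurs in Alpha and Gamma but conflicts with the nesting implied by the other characters — most parsimoniously interpreted as homoplasy.
II: derived state '1' in Gamma and Theta only — synapomorphy for {Gamma, Theta}.
III: derived state '1' in Beta, Delta, and Zeta only — synapomorphy for {Beta, Delta, Zeta}.
IV: derived state '1' in Beta and Delta only — synapomorphy for {Beta, Delta}.
V: derived state '1' in Beta, Delta, Gamma, Theta, and Zeta only — synapomorphy for {Beta, Delta, Gamma, Theta, Zeta}.
Most parsimonious ingroup topology: ((((Delta,Beta),Zeta),(Theta,Gamma)),Alpha).
Alpha is sister to the clade containing all other ingroup taxa, so it is the earliest-diverging (most basal) ingroup lineage.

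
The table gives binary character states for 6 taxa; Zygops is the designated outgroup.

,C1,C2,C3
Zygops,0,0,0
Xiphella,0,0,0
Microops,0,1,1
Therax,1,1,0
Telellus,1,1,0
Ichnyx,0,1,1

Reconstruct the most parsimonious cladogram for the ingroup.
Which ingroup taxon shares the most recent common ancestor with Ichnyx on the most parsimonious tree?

The outgroup has state '0' for every character, so '1' is the derived state throughout.
C1: derived state '1' in Telellus and Therax only — synapomorphy for {Telellus, Therax}.
C2: derived state '1' in Ichnyx, Microops, Telellus, and Therax only — synapomorphy for {Ichnyx, Microops, Telellus, Therax}.
C3 (derived state '1') is shared by Ichnyx and Microops — a synapomorphy uniting that clade.
Most parsimonious ingroup topology: (Xiphella,((Microops,Ichnyx),(Therax,Telellus))).
Ichnyx and Microops form a cherry on this tree, so they are sister taxa.

Microops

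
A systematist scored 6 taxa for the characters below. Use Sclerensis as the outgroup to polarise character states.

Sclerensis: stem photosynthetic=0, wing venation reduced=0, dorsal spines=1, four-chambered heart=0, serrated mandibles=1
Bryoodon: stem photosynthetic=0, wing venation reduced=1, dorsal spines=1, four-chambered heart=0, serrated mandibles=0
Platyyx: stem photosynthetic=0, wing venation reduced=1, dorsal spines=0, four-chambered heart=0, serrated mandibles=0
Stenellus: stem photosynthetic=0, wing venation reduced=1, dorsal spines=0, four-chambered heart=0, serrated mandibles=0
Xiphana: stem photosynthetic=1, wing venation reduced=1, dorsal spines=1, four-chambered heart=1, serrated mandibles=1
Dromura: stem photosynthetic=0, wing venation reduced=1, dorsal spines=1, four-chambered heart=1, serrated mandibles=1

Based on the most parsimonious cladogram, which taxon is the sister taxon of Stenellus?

Platyyx

Character polarity is set by the outgroup: the derived state is whichever differs from the outgroup's state, so for dorsal spines, serrated mandibles the derived state is '0', and for the remaining characters it is '1'.
stem photosynthetic (derived state '1') is unique to Xiphana (autapomorphy; uninformative for grouping).
All ingroup taxa share the derived state '1' for wing venation reduced; it defines the ingroup but does not resolve relationships within it.
dorsal spines: derived state '0' in Platyyx and Stenellus only — synapomorphy for {Platyyx, Stenellus}.
four-chambered heart: derived state '1' in Dromura and Xiphana only — synapomorphy for {Dromura, Xiphana}.
Only Bryoodon, Platyyx, and Stenellus show the derived state '0' for serrated mandibles, supporting them as a clade.
Most parsimonious ingroup topology: ((Bryoodon,(Platyyx,Stenellus)),(Xiphana,Dromura)).
Stenellus and Platyyx form a cherry on this tree, so they are sister taxa.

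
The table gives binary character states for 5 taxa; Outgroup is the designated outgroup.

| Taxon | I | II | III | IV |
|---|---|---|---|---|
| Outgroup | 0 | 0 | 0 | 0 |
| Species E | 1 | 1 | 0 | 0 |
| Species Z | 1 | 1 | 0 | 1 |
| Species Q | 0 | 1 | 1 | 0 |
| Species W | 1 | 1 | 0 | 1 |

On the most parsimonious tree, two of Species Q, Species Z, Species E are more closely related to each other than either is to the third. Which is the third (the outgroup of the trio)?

The outgroup has state '0' for every character, so '1' is the derived state throughout.
Only Species E, Species W, and Species Z show the derived state '1' for I, supporting them as a clade.
II (derived state '1') is shared by all ingroup taxa — unites the whole ingroup.
III: derived state '1' in Species Q only — an autapomorphy, so it tells us nothing about relationships among taxa.
Only Species W and Species Z show the derived state '1' for IV, supporting them as a clade.
Most parsimonious ingroup topology: ((Species E,(Species Z,Species W)),Species Q).
Species E and Species Z share a more recent common ancestor with each other than either does with Species Q, so Species Q is the least closely related of the three.

Species Q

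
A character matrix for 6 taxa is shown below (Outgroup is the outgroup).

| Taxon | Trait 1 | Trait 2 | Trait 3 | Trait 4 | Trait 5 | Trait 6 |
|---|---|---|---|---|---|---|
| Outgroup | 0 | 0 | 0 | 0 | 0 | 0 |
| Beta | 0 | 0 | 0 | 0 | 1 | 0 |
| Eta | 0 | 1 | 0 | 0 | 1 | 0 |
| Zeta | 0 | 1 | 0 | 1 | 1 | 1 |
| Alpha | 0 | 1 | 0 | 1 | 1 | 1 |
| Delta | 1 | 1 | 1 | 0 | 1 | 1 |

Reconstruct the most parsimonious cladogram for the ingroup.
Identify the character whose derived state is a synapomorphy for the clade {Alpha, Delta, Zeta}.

The outgroup has state '0' for every character, so '1' is the derived state throughout.
Trait 1: derived state '1' in Delta only — an autapomorphy, so it tells us nothing about relationships among taxa.
Only Alpha, Delta, Eta, and Zeta show the derived state '1' for Trait 2, supporting them as a clade.
Trait 3: derived state '1' in Delta only — an autapomorphy, so it tells us nothing about relationships among taxa.
Trait 4 (derived state '1') is shared by Alpha and Zeta — a synapomorphy uniting that clade.
All ingroup taxa share the derived state '1' for Trait 5; it defines the ingroup but does not resolve relationships within it.
Only Alpha, Delta, and Zeta show the derived state '1' for Trait 6, supporting them as a clade.
Most parsimonious ingroup topology: (Beta,(Eta,((Zeta,Alpha),Delta))).
The clade {Alpha, Delta, Zeta} is supported by Trait 6: its derived state '1' occurs in exactly those taxa and in no other taxon (including the outgroup).

Trait 6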